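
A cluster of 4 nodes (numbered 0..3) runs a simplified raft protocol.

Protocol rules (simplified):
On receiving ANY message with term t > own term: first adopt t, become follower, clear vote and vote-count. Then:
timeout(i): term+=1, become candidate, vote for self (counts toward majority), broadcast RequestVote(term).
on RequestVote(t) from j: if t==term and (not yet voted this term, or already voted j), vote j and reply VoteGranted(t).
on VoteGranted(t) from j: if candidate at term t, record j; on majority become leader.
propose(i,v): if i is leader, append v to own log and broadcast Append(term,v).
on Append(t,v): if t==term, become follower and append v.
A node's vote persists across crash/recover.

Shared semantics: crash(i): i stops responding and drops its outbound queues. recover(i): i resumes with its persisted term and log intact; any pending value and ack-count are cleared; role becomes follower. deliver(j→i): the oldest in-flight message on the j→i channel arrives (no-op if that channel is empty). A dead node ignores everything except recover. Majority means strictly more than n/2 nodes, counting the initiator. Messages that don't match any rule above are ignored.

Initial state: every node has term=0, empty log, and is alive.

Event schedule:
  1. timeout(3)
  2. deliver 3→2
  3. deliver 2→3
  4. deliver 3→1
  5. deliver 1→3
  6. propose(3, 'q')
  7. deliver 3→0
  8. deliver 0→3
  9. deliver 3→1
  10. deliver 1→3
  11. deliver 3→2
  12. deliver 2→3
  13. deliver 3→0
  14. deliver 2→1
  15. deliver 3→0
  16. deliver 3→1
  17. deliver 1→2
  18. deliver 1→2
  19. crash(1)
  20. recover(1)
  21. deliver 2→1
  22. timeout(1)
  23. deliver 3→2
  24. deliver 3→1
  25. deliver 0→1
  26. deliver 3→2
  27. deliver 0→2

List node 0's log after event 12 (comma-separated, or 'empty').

empty

[1] timeout(3) → N3(cand t1 [-])
[2] deliver 3→2 → N2(foll t1 [-])
[3] deliver 2→3 → ∅
[4] deliver 3→1 → N1(foll t1 [-])
[5] deliver 1→3 → N3(lead t1 [-])
[6] propose(3,'q') → N3(lead t1 [q])
[7] deliver 3→0 → N0(foll t1 [-])
[8] deliver 0→3 → ∅
[9] deliver 3→1 → N1(foll t1 [q])
[10] deliver 1→3 → ∅
[11] deliver 3→2 → N2(foll t1 [q])
[12] deliver 2→3 → ∅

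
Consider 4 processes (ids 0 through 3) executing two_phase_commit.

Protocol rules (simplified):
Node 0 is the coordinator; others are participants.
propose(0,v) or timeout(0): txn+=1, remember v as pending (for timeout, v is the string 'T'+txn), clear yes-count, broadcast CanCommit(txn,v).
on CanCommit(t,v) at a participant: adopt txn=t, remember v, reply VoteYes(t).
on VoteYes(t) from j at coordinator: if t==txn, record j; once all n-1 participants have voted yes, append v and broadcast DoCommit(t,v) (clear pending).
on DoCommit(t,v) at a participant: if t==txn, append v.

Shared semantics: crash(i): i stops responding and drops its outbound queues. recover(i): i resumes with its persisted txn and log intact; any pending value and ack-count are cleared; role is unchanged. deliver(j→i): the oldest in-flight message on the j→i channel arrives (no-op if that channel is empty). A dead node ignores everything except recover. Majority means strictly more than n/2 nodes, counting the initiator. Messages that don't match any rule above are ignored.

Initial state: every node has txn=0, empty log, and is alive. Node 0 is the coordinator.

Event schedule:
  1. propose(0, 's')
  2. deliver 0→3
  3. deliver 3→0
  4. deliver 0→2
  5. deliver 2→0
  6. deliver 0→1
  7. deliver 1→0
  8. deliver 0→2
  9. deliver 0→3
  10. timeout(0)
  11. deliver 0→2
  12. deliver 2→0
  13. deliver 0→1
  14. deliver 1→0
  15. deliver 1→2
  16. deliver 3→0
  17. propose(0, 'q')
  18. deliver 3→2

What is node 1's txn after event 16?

step 1 propose(0,'s'): 0={coor,t=1,log=-}
step 2 deliver 0→3: 3={part,t=1,log=-}
step 3 deliver 3→0: —
step 4 deliver 0→2: 2={part,t=1,log=-}
step 5 deliver 2→0: —
step 6 deliver 0→1: 1={part,t=1,log=-}
step 7 deliver 1→0: 0={coor,t=1,log=s}
step 8 deliver 0→2: 2={part,t=1,log=s}
step 9 deliver 0→3: 3={part,t=1,log=s}
step 10 timeout(0): 0={coor,t=2,log=s}
step 11 deliver 0→2: 2={part,t=2,log=s}
step 12 deliver 2→0: —
step 13 deliver 0→1: 1={part,t=1,log=s}
step 14 deliver 1→0: —
step 15 deliver 1→2: —
step 16 deliver 3→0: —

1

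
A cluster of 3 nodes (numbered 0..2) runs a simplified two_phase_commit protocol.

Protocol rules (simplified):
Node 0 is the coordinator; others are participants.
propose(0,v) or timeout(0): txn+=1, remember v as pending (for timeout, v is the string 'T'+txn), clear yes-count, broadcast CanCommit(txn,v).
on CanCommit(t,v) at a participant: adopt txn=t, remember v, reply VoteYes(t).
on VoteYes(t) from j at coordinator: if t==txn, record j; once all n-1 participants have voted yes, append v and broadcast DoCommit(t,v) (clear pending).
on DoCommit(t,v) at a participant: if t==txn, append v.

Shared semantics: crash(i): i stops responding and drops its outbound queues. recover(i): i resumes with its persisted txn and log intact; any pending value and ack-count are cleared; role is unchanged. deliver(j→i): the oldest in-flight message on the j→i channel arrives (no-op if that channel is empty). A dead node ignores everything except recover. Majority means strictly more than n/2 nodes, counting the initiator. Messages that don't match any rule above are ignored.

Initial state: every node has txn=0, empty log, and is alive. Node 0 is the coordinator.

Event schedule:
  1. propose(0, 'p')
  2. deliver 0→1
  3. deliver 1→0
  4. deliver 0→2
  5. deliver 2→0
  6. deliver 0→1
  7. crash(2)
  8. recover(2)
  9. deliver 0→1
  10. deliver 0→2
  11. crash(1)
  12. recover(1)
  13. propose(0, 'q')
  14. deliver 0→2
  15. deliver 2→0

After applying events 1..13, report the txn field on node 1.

1

after 1 — propose(0,'p'): n0:coor/t1/[-]
after 2 — deliver 0→1: n1:part/t1/[-]
after 3 — deliver 1→0: ·
after 4 — deliver 0→2: n2:part/t1/[-]
after 5 — deliver 2→0: n0:coor/t1/[p]
after 6 — deliver 0→1: n1:part/t1/[p]
after 7 — crash(2): n2:✗part/t1/[-]
after 8 — recover(2): n2:part/t1/[-]
after 9 — deliver 0→1: ·
after 10 — deliver 0→2: n2:part/t1/[p]
after 11 — crash(1): n1:✗part/t1/[p]
after 12 — recover(1): n1:part/t1/[p]
after 13 — propose(0,'q'): n0:coor/t2/[p]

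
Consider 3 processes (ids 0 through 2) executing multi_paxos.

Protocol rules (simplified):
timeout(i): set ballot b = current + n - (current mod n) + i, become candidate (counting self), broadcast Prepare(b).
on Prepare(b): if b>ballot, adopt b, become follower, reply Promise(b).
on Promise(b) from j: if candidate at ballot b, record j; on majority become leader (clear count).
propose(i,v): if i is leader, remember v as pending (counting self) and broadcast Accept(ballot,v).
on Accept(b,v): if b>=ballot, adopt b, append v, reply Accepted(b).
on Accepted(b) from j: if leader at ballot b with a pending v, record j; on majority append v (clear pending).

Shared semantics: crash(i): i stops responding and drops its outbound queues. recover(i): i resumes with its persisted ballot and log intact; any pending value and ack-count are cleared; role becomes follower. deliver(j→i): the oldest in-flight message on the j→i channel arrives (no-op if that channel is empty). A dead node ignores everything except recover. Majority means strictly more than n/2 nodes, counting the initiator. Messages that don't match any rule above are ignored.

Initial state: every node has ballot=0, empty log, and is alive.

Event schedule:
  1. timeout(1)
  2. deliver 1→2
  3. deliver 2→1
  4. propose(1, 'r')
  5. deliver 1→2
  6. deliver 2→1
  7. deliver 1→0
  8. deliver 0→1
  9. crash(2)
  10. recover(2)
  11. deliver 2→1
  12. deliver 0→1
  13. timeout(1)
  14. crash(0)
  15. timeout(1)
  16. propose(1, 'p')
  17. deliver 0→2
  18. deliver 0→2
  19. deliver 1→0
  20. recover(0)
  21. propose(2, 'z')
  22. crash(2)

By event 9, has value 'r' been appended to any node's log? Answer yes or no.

yes

after 1 — timeout(1): n1:cand/b4/[-]
after 2 — deliver 1→2: n2:foll/b4/[-]
after 3 — deliver 2→1: n1:lead/b4/[-]
after 4 — propose(1,'r'): ·
after 5 — deliver 1→2: n2:foll/b4/[r]
after 6 — deliver 2→1: n1:lead/b4/[r]
after 7 — deliver 1→0: n0:foll/b4/[-]
after 8 — deliver 0→1: ·
after 9 — crash(2): n2:✗foll/b4/[r]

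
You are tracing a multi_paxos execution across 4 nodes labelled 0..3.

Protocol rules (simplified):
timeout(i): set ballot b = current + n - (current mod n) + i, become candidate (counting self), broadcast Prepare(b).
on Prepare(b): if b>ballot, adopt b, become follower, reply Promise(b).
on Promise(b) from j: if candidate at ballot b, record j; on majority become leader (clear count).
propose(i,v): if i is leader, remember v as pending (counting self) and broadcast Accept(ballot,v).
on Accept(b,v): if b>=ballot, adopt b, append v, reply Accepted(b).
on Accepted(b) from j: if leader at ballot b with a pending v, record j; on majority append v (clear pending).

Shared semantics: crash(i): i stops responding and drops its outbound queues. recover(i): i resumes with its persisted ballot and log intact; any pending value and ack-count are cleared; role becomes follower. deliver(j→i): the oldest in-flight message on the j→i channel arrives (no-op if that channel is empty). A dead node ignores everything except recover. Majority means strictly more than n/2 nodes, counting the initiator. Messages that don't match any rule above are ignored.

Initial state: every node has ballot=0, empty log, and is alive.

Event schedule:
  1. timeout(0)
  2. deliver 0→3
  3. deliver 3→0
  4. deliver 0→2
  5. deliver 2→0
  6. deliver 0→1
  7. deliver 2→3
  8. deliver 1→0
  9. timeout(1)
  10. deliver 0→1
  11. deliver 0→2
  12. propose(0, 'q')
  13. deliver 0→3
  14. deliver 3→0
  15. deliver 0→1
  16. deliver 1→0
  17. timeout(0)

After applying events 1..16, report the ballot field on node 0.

9

step 1 timeout(0): 0={cand,b=4,log=-}
step 2 deliver 0→3: 3={foll,b=4,log=-}
step 3 deliver 3→0: —
step 4 deliver 0→2: 2={foll,b=4,log=-}
step 5 deliver 2→0: 0={lead,b=4,log=-}
step 6 deliver 0→1: 1={foll,b=4,log=-}
step 7 deliver 2→3: —
step 8 deliver 1→0: —
step 9 timeout(1): 1={cand,b=9,log=-}
step 10 deliver 0→1: —
step 11 deliver 0→2: —
step 12 propose(0,'q'): —
step 13 deliver 0→3: 3={foll,b=4,log=q}
step 14 deliver 3→0: —
step 15 deliver 0→1: —
step 16 deliver 1→0: 0={foll,b=9,log=-}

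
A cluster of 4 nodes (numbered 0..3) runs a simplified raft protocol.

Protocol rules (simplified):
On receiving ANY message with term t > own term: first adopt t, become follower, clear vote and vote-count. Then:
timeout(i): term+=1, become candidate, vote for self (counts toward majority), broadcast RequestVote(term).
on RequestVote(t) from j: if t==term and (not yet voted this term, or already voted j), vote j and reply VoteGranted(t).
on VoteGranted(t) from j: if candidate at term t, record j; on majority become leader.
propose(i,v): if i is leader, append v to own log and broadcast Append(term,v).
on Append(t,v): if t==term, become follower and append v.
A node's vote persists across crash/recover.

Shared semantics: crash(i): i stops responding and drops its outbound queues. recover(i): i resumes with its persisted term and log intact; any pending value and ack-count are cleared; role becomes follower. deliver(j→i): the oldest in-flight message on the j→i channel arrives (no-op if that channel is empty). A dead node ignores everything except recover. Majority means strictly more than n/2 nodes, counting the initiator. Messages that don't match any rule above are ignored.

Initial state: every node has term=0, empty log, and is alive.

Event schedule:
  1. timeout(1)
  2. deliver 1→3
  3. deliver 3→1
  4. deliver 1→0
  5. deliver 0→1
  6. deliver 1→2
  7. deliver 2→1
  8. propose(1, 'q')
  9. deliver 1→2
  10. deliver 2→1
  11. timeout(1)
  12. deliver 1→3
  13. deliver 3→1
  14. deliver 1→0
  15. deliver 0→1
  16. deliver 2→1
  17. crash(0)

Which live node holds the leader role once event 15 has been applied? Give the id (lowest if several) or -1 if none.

after 1 — timeout(1): n1:cand/t1/[-]
after 2 — deliver 1→3: n3:foll/t1/[-]
after 3 — deliver 3→1: ·
after 4 — deliver 1→0: n0:foll/t1/[-]
after 5 — deliver 0→1: n1:lead/t1/[-]
after 6 — deliver 1→2: n2:foll/t1/[-]
after 7 — deliver 2→1: ·
after 8 — propose(1,'q'): n1:lead/t1/[q]
after 9 — deliver 1→2: n2:foll/t1/[q]
after 10 — deliver 2→1: ·
after 11 — timeout(1): n1:cand/t2/[q]
after 12 — deliver 1→3: n3:foll/t1/[q]
after 13 — deliver 3→1: ·
after 14 — deliver 1→0: n0:foll/t1/[q]
after 15 — deliver 0→1: ·

-1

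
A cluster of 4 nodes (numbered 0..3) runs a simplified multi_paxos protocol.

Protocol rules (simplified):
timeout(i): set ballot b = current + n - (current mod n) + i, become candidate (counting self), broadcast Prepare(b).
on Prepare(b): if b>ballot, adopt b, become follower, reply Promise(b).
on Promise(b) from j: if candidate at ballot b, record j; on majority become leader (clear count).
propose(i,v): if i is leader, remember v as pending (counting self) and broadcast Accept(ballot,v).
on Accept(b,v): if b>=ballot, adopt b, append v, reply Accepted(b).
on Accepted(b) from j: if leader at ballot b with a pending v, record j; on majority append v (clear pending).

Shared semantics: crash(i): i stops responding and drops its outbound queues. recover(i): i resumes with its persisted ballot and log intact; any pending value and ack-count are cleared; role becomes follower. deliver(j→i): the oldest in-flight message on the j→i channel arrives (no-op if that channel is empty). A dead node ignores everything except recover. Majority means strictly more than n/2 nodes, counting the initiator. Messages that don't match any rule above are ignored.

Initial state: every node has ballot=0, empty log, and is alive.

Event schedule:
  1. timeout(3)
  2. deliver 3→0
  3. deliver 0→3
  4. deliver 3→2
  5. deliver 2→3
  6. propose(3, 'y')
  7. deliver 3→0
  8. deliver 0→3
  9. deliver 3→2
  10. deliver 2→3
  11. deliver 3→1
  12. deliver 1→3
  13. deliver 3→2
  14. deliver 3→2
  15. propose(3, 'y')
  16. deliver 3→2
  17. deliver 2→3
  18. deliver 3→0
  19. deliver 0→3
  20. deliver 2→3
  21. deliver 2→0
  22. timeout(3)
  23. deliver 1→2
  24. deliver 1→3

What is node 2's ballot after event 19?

7

step 1 timeout(3): 3={cand,b=7,log=-}
step 2 deliver 3→0: 0={foll,b=7,log=-}
step 3 deliver 0→3: —
step 4 deliver 3→2: 2={foll,b=7,log=-}
step 5 deliver 2→3: 3={lead,b=7,log=-}
step 6 propose(3,'y'): —
step 7 deliver 3→0: 0={foll,b=7,log=y}
step 8 deliver 0→3: —
step 9 deliver 3→2: 2={foll,b=7,log=y}
step 10 deliver 2→3: 3={lead,b=7,log=y}
step 11 deliver 3→1: 1={foll,b=7,log=-}
step 12 deliver 1→3: —
step 13 deliver 3→2: —
step 14 deliver 3→2: —
step 15 propose(3,'y'): —
step 16 deliver 3→2: 2={foll,b=7,log=y,y}
step 17 deliver 2→3: —
step 18 deliver 3→0: 0={foll,b=7,log=y,y}
step 19 deliver 0→3: 3={lead,b=7,log=y,y}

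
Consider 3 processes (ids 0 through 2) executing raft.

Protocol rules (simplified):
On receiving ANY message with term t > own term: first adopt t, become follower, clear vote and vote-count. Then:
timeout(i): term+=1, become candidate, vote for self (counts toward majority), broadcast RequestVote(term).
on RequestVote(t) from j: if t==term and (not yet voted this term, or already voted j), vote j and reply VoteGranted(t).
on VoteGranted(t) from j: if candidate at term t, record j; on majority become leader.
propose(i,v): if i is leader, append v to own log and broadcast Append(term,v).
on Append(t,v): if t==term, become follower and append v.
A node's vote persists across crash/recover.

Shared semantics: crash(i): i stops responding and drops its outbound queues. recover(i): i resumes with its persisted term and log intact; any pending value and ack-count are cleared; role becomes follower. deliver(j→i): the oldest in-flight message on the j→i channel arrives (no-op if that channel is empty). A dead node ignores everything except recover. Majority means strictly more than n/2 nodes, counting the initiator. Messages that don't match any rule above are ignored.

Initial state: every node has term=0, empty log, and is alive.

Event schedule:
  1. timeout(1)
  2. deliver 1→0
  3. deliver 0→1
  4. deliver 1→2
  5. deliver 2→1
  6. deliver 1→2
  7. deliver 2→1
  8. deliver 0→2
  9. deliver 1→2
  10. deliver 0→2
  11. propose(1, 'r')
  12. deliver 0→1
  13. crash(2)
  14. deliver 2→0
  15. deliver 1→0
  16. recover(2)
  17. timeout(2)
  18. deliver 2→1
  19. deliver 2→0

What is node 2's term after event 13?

1

e1 timeout(1): 1[cand,t=1,-]
e2 deliver 1→0: 0[foll,t=1,-]
e3 deliver 0→1: 1[lead,t=1,-]
e4 deliver 1→2: 2[foll,t=1,-]
e5 deliver 2→1: ·
e6 deliver 1→2: ·
e7 deliver 2→1: ·
e8 deliver 0→2: ·
e9 deliver 1→2: ·
e10 deliver 0→2: ·
e11 propose(1,'r'): 1[lead,t=1,r]
e12 deliver 0→1: ·
e13 crash(2): 2[✗foll,t=1,-]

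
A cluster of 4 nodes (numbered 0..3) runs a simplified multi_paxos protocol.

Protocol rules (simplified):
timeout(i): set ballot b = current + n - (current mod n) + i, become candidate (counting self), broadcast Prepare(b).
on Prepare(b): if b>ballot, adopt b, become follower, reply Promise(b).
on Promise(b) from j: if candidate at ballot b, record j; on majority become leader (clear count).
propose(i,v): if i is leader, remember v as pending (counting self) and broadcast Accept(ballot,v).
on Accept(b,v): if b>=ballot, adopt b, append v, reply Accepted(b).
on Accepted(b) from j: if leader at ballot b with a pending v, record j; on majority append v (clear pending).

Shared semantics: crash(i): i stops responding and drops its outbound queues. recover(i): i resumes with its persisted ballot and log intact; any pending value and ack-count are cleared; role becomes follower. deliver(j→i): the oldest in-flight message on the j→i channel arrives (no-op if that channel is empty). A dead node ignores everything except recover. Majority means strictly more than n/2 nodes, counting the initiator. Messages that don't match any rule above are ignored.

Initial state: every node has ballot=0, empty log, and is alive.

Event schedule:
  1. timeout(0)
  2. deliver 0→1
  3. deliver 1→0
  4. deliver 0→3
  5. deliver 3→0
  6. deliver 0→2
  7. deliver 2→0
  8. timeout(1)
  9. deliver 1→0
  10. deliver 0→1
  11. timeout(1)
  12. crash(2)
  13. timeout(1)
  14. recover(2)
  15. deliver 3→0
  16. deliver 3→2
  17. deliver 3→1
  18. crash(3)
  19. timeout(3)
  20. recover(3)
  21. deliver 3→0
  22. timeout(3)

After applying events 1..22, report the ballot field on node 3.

after 1 — timeout(0): n0:cand/b4/[-]
after 2 — deliver 0→1: n1:foll/b4/[-]
after 3 — deliver 1→0: ·
after 4 — deliver 0→3: n3:foll/b4/[-]
after 5 — deliver 3→0: n0:lead/b4/[-]
after 6 — deliver 0→2: n2:foll/b4/[-]
after 7 — deliver 2→0: ·
after 8 — timeout(1): n1:cand/b9/[-]
after 9 — deliver 1→0: n0:foll/b9/[-]
after 10 — deliver 0→1: ·
after 11 — timeout(1): n1:cand/b13/[-]
after 12 — crash(2): n2:✗foll/b4/[-]
after 13 — timeout(1): n1:cand/b17/[-]
after 14 — recover(2): n2:foll/b4/[-]
after 15 — deliver 3→0: ·
after 16 — deliver 3→2: ·
after 17 — deliver 3→1: ·
after 18 — crash(3): n3:✗foll/b4/[-]
after 19 — timeout(3): ·
after 20 — recover(3): n3:foll/b4/[-]
after 21 — deliver 3→0: ·
after 22 — timeout(3): n3:cand/b11/[-]

11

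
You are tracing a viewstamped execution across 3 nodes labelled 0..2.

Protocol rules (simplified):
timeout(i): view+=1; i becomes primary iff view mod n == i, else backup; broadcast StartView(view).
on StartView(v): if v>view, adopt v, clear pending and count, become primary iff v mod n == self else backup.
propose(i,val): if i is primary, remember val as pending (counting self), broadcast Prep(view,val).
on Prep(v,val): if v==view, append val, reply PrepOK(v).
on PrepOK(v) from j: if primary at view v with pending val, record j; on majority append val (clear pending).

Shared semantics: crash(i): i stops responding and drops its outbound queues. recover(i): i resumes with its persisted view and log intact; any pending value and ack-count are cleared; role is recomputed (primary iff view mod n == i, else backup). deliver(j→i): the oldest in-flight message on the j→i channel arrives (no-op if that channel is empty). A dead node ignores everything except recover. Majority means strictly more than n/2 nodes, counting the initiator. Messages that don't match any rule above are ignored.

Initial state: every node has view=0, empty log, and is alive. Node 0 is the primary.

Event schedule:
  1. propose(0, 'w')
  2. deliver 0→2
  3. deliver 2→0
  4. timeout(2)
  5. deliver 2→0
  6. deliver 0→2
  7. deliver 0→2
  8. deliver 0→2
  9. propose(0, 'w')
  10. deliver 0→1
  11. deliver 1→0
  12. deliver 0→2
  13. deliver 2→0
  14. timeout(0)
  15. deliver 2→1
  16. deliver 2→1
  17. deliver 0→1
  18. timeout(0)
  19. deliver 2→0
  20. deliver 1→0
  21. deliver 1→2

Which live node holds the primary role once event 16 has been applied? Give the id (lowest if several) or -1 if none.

1

e1 propose(0,'w'): ·
e2 deliver 0→2: 2[back,v=0,w]
e3 deliver 2→0: 0[prim,v=0,w]
e4 timeout(2): 2[back,v=1,w]
e5 deliver 2→0: 0[back,v=1,w]
e6 deliver 0→2: ·
e7 deliver 0→2: ·
e8 deliver 0→2: ·
e9 propose(0,'w'): ·
e10 deliver 0→1: 1[back,v=0,w]
e11 deliver 1→0: ·
e12 deliver 0→2: ·
e13 deliver 2→0: ·
e14 timeout(0): 0[back,v=2,w]
e15 deliver 2→1: 1[prim,v=1,w]
e16 deliver 2→1: ·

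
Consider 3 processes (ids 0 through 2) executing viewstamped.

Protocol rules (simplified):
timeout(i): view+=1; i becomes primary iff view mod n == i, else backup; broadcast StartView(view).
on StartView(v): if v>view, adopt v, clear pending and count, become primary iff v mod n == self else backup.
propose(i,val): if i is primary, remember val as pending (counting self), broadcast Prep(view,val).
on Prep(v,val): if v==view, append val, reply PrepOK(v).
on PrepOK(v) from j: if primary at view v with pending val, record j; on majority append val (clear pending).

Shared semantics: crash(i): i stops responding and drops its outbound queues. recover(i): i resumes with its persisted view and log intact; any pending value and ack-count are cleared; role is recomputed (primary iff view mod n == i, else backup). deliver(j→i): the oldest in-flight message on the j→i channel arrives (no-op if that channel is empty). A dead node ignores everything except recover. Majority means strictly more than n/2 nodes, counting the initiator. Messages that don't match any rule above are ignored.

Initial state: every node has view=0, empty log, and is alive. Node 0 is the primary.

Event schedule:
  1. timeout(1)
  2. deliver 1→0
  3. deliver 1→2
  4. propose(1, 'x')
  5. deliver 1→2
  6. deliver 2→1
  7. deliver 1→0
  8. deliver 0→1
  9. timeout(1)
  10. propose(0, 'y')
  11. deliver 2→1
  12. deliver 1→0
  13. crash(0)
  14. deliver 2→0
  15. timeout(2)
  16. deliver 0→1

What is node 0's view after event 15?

step 1 timeout(1): 1={prim,v=1,log=-}
step 2 deliver 1→0: 0={back,v=1,log=-}
step 3 deliver 1→2: 2={back,v=1,log=-}
step 4 propose(1,'x'): —
step 5 deliver 1→2: 2={back,v=1,log=x}
step 6 deliver 2→1: 1={prim,v=1,log=x}
step 7 deliver 1→0: 0={back,v=1,log=x}
step 8 deliver 0→1: —
step 9 timeout(1): 1={back,v=2,log=x}
step 10 propose(0,'y'): —
step 11 deliver 2→1: —
step 12 deliver 1→0: 0={back,v=2,log=x}
step 13 crash(0): 0={✗back,v=2,log=x}
step 14 deliver 2→0: —
step 15 timeout(2): 2={prim,v=2,log=x}

2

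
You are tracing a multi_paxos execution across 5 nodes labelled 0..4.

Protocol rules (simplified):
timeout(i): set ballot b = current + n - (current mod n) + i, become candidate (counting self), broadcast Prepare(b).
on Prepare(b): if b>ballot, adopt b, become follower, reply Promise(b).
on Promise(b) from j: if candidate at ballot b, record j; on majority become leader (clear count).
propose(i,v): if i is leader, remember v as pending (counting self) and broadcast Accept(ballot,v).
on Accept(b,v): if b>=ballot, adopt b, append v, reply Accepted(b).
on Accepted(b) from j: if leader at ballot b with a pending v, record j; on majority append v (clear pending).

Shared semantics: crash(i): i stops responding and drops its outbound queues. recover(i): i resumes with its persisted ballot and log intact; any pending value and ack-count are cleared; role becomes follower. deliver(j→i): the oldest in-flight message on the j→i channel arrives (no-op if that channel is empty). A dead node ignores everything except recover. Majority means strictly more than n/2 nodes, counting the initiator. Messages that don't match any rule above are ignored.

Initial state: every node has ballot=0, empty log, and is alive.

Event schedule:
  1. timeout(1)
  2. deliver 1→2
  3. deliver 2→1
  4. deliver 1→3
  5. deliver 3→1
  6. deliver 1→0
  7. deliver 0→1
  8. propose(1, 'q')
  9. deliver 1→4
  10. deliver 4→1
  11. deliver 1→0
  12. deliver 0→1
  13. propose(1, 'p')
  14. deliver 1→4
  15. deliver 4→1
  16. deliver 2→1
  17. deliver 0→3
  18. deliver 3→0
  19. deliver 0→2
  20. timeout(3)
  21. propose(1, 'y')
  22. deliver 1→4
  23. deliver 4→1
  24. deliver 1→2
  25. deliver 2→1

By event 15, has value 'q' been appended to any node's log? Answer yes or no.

yes

[1] timeout(1) → N1(cand b6 [-])
[2] deliver 1→2 → N2(foll b6 [-])
[3] deliver 2→1 → ∅
[4] deliver 1→3 → N3(foll b6 [-])
[5] deliver 3→1 → N1(lead b6 [-])
[6] deliver 1→0 → N0(foll b6 [-])
[7] deliver 0→1 → ∅
[8] propose(1,'q') → ∅
[9] deliver 1→4 → N4(foll b6 [-])
[10] deliver 4→1 → ∅
[11] deliver 1→0 → N0(foll b6 [q])
[12] deliver 0→1 → ∅
[13] propose(1,'p') → ∅
[14] deliver 1→4 → N4(foll b6 [q])
[15] deliver 4→1 → ∅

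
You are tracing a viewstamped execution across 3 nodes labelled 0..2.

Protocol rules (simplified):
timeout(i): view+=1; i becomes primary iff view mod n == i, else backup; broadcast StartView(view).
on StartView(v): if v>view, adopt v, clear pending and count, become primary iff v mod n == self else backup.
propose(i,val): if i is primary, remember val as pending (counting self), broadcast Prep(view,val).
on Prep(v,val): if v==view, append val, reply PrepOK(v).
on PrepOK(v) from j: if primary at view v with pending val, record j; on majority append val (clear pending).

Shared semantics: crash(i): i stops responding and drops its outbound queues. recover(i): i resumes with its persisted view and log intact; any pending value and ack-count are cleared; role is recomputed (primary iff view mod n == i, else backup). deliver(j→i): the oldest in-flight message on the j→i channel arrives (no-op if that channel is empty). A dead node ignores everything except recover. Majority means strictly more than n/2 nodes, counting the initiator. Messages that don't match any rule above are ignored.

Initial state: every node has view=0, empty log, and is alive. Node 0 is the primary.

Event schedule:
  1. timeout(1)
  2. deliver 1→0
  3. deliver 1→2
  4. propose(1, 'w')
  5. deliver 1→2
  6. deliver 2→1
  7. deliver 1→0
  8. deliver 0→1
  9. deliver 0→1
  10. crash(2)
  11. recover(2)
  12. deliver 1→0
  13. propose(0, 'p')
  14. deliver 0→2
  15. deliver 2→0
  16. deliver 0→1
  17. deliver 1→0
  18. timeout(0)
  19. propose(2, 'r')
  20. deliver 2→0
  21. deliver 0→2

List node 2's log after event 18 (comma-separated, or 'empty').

1. timeout(1):  <1:prim v1 ->
2. deliver 1→0:  <0:back v1 ->
3. deliver 1→2:  <2:back v1 ->
4. propose(1,'w'):  nop
5. deliver 1→2:  <2:back v1 w>
6. deliver 2→1:  <1:prim v1 w>
7. deliver 1→0:  <0:back v1 w>
8. deliver 0→1:  nop
9. deliver 0→1:  nop
10. crash(2):  <2:✗back v1 w>
11. recover(2):  <2:back v1 w>
12. deliver 1→0:  nop
13. propose(0,'p'):  nop
14. deliver 0→2:  nop
15. deliver 2→0:  nop
16. deliver 0→1:  nop
17. deliver 1→0:  nop
18. timeout(0):  <0:back v2 w>

w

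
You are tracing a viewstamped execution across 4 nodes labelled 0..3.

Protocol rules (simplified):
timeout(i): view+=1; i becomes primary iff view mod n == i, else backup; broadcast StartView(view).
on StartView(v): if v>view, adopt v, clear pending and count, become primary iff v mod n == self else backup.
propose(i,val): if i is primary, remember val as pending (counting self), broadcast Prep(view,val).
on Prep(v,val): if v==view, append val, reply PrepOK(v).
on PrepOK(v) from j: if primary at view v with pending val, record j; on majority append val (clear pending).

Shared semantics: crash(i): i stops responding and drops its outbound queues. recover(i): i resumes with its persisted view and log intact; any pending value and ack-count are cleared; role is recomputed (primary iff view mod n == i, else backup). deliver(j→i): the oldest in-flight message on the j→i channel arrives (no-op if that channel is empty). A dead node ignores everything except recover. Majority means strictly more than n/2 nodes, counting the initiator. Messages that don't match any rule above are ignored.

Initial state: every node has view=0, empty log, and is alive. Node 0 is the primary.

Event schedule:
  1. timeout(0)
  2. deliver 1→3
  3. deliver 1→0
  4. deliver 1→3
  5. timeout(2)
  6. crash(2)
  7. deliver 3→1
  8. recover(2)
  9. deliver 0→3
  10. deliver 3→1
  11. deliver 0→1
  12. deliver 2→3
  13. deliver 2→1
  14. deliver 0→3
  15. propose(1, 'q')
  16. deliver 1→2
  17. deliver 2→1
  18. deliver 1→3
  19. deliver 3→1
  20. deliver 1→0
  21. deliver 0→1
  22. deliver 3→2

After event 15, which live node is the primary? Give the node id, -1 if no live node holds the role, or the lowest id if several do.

1

after 1 — timeout(0): n0:back/v1/[-]
after 2 — deliver 1→3: ·
after 3 — deliver 1→0: ·
after 4 — deliver 1→3: ·
after 5 — timeout(2): n2:back/v1/[-]
after 6 — crash(2): n2:✗back/v1/[-]
after 7 — deliver 3→1: ·
after 8 — recover(2): n2:back/v1/[-]
after 9 — deliver 0→3: n3:back/v1/[-]
after 10 — deliver 3→1: ·
after 11 — deliver 0→1: n1:prim/v1/[-]
after 12 — deliver 2→3: ·
after 13 — deliver 2→1: ·
after 14 — deliver 0→3: ·
after 15 — propose(1,'q'): ·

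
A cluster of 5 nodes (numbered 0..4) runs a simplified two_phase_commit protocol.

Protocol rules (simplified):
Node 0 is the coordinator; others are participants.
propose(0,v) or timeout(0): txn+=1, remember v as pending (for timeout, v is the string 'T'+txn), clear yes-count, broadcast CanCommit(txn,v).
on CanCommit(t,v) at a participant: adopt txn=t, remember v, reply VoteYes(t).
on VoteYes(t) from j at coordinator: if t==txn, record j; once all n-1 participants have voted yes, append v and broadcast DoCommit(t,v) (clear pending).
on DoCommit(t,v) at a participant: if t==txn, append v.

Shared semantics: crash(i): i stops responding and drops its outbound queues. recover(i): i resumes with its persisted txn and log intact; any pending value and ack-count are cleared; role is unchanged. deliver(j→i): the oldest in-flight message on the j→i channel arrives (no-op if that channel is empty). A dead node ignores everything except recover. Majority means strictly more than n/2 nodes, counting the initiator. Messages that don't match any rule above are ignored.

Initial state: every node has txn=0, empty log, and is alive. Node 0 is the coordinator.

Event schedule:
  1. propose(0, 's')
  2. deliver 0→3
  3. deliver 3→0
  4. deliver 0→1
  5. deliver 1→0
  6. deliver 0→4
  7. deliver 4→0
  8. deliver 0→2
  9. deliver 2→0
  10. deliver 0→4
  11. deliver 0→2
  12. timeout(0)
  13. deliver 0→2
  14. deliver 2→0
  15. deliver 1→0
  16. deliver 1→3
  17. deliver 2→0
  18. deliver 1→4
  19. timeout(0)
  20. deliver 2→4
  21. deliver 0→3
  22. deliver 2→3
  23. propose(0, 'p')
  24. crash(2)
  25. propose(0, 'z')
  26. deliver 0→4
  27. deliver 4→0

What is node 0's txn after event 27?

5

step 1 propose(0,'s'): 0={coor,t=1,log=-}
step 2 deliver 0→3: 3={part,t=1,log=-}
step 3 deliver 3→0: —
step 4 deliver 0→1: 1={part,t=1,log=-}
step 5 deliver 1→0: —
step 6 deliver 0→4: 4={part,t=1,log=-}
step 7 deliver 4→0: —
step 8 deliver 0→2: 2={part,t=1,log=-}
step 9 deliver 2→0: 0={coor,t=1,log=s}
step 10 deliver 0→4: 4={part,t=1,log=s}
step 11 deliver 0→2: 2={part,t=1,log=s}
step 12 timeout(0): 0={coor,t=2,log=s}
step 13 deliver 0→2: 2={part,t=2,log=s}
step 14 deliver 2→0: —
step 15 deliver 1→0: —
step 16 deliver 1→3: —
step 17 deliver 2→0: —
step 18 deliver 1→4: —
step 19 timeout(0): 0={coor,t=3,log=s}
step 20 deliver 2→4: —
step 21 deliver 0→3: 3={part,t=1,log=s}
step 22 deliver 2→3: —
step 23 propose(0,'p'): 0={coor,t=4,log=s}
step 24 crash(2): 2={✗part,t=2,log=s}
step 25 propose(0,'z'): 0={coor,t=5,log=s}
step 26 deliver 0→4: 4={part,t=2,log=s}
step 27 deliver 4→0: —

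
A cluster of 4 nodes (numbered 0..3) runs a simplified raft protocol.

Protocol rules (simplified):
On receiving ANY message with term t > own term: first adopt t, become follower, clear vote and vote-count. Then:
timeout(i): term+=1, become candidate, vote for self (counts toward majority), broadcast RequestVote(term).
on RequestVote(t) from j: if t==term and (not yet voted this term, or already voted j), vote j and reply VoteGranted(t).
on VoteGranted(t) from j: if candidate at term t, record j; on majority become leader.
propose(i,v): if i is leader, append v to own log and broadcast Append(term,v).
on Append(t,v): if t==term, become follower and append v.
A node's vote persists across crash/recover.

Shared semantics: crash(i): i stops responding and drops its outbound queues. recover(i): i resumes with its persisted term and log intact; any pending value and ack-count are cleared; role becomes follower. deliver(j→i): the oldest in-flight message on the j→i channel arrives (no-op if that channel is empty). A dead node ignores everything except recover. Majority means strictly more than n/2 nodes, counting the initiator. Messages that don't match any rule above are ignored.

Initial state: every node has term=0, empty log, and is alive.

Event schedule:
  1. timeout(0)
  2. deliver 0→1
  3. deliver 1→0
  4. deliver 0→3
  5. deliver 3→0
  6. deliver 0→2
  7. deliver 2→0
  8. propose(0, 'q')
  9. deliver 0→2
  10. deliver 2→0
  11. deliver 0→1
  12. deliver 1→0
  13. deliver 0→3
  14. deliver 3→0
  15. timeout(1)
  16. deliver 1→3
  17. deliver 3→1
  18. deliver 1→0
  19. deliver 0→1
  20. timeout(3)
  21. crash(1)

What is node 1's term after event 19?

step 1 timeout(0): 0={cand,t=1,log=-}
step 2 deliver 0→1: 1={foll,t=1,log=-}
step 3 deliver 1→0: —
step 4 deliver 0→3: 3={foll,t=1,log=-}
step 5 deliver 3→0: 0={lead,t=1,log=-}
step 6 deliver 0→2: 2={foll,t=1,log=-}
step 7 deliver 2→0: —
step 8 propose(0,'q'): 0={lead,t=1,log=q}
step 9 deliver 0→2: 2={foll,t=1,log=q}
step 10 deliver 2→0: —
step 11 deliver 0→1: 1={foll,t=1,log=q}
step 12 deliver 1→0: —
step 13 deliver 0→3: 3={foll,t=1,log=q}
step 14 deliver 3→0: —
step 15 timeout(1): 1={cand,t=2,log=q}
step 16 deliver 1→3: 3={foll,t=2,log=q}
step 17 deliver 3→1: —
step 18 deliver 1→0: 0={foll,t=2,log=q}
step 19 deliver 0→1: 1={lead,t=2,log=q}

2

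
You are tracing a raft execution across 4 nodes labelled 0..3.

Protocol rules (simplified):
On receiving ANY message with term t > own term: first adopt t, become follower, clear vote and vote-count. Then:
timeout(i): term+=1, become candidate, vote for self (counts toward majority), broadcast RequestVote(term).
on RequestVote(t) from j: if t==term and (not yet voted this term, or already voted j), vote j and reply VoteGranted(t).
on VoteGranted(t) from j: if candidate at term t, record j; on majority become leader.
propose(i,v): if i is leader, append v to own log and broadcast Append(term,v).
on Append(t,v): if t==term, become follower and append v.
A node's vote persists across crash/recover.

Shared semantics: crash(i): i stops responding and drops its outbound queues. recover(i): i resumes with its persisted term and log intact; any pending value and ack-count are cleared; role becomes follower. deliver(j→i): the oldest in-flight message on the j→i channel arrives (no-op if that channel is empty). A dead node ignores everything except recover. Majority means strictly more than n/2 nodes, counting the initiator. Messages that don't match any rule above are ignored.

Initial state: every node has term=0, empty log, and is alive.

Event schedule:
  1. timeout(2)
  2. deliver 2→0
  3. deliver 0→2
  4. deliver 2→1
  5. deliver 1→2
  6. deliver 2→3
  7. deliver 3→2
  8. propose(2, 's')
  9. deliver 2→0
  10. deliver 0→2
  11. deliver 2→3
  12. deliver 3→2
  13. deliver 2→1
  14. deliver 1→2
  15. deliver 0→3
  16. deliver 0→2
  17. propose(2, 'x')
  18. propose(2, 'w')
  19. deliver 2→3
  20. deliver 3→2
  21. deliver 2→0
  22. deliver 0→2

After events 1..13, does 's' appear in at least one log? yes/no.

after 1 — timeout(2): n2:cand/t1/[-]
after 2 — deliver 2→0: n0:foll/t1/[-]
after 3 — deliver 0→2: ·
after 4 — deliver 2→1: n1:foll/t1/[-]
after 5 — deliver 1→2: n2:lead/t1/[-]
after 6 — deliver 2→3: n3:foll/t1/[-]
after 7 — deliver 3→2: ·
after 8 — propose(2,'s'): n2:lead/t1/[s]
after 9 — deliver 2→0: n0:foll/t1/[s]
after 10 — deliver 0→2: ·
after 11 — deliver 2→3: n3:foll/t1/[s]
after 12 — deliver 3→2: ·
after 13 — deliver 2→1: n1:foll/t1/[s]

yes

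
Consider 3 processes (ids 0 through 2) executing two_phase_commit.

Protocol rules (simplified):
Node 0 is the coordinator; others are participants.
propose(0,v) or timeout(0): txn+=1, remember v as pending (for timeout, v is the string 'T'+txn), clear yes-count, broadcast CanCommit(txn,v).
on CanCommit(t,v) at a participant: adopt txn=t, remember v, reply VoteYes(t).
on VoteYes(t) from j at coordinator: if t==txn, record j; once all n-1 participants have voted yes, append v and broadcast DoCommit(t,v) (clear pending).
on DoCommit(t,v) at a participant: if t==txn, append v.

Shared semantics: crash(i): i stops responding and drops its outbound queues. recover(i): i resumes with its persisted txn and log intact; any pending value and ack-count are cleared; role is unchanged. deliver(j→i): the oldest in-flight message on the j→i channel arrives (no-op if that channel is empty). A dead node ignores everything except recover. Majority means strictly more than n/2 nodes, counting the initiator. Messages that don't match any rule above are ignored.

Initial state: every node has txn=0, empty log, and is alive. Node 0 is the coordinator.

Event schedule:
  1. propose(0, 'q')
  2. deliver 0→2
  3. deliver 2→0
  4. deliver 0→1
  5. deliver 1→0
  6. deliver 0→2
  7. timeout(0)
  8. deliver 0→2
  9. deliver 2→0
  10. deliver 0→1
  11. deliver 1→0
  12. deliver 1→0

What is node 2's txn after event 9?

2

e1 propose(0,'q'): 0[coor,t=1,-]
e2 deliver 0→2: 2[part,t=1,-]
e3 deliver 2→0: ·
e4 deliver 0→1: 1[part,t=1,-]
e5 deliver 1→0: 0[coor,t=1,q]
e6 deliver 0→2: 2[part,t=1,q]
e7 timeout(0): 0[coor,t=2,q]
e8 deliver 0→2: 2[part,t=2,q]
e9 deliver 2→0: ·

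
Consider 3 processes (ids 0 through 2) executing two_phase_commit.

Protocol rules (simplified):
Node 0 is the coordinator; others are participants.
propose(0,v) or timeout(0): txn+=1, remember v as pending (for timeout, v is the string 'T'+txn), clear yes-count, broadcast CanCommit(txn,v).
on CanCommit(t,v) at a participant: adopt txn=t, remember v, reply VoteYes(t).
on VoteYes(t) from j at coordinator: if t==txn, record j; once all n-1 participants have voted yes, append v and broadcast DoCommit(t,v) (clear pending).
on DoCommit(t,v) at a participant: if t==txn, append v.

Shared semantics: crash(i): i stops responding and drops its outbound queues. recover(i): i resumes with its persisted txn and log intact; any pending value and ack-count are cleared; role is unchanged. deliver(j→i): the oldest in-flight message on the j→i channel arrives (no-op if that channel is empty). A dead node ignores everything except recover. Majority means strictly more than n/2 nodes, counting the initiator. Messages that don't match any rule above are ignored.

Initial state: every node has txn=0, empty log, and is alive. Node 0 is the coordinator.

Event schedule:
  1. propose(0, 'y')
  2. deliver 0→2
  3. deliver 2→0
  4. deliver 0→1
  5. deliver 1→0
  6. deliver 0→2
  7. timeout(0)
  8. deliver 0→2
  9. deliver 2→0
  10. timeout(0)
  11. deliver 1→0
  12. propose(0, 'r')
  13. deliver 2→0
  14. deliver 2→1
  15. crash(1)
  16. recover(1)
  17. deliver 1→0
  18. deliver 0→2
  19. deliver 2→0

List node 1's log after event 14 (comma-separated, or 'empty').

step 1 propose(0,'y'): 0={coor,t=1,log=-}
step 2 deliver 0→2: 2={part,t=1,log=-}
step 3 deliver 2→0: —
step 4 deliver 0→1: 1={part,t=1,log=-}
step 5 deliver 1→0: 0={coor,t=1,log=y}
step 6 deliver 0→2: 2={part,t=1,log=y}
step 7 timeout(0): 0={coor,t=2,log=y}
step 8 deliver 0→2: 2={part,t=2,log=y}
step 9 deliver 2→0: —
step 10 timeout(0): 0={coor,t=3,log=y}
step 11 deliver 1→0: —
step 12 propose(0,'r'): 0={coor,t=4,log=y}
step 13 deliver 2→0: —
step 14 deliver 2→1: —

empty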